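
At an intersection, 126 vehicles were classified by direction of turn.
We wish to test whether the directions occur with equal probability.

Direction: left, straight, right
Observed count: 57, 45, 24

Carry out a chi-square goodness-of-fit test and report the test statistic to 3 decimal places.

Expected count for each of the 3 categories: 126/3 = 42.
cat           O        E   (O−E)²/E
left         57       42     5.3571
straight     45       42     0.2143
right        24       42     7.7143
Sum = 13.286

13.286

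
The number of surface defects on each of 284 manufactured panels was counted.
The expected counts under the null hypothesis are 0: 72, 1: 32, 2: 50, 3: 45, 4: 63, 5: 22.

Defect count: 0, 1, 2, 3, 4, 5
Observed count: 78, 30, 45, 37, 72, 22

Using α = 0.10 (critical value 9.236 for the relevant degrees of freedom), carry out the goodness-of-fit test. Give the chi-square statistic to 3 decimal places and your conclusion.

χ² = (78−72)²/72 + (30−32)²/32 + (45−50)²/50 + (37−45)²/45 + (72−63)²/63 + (22−22)²/22
   = 0.5000 + 0.1250 + 0.5000 + 1.4222 + 1.2857 + 0.0000
Sum = 3.833
df = 5. Since 3.833 < 9.236, we do not reject H₀.

3.833; do not reject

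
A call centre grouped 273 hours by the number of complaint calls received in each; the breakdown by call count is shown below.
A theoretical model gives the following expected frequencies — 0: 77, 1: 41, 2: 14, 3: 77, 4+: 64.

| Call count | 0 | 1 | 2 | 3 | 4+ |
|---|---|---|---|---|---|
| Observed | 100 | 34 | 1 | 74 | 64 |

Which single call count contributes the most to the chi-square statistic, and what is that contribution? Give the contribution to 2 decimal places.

2, 12.07

χ² = (100−77)²/77 + (34−41)²/41 + (1−14)²/14 + (74−77)²/77 + (64−64)²/64
   = 6.870 + 1.195 + 12.071 + 0.117 + 0.000
The largest term is for 2: 12.07.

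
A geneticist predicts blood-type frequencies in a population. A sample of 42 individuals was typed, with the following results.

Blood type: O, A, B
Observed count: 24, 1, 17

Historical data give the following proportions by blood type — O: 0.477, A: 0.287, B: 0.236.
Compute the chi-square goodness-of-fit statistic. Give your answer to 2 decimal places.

Expected counts E_i = n·p_i: 42×0.477 = 20.034, 42×0.287 = 12.054, 42×0.236 = 9.912.
O: (24 − 20.034)²/20.034 = 15.729156/20.034 = 0.785
A: (1 − 12.054)²/12.054 = 122.190916/12.054 = 10.137
B: (17 − 9.912)²/9.912 = 50.239744/9.912 = 5.069
Sum = 15.99

15.99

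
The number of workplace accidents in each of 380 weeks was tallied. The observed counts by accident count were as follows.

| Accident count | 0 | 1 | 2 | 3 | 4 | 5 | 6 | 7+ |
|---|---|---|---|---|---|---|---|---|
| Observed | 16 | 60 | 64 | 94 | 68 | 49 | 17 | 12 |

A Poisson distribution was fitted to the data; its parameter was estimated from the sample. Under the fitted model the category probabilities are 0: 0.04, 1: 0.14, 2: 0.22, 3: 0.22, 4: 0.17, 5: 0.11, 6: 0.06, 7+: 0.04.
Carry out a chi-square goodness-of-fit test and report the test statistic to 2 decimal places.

Expected counts E_i = n·p_i: 380×0.04 = 15.2, 380×0.14 = 53.2, 380×0.22 = 83.6, 380×0.22 = 83.6, 380×0.17 = 64.6, 380×0.11 = 41.8, 380×0.06 = 22.8, 380×0.04 = 15.2.
0: (16 − 15.2)²/15.2 = 0.64/15.2 = 0.042
1: (60 − 53.2)²/53.2 = 46.24/53.2 = 0.869
2: (64 − 83.6)²/83.6 = 384.16/83.6 = 4.595
3: (94 − 83.6)²/83.6 = 108.16/83.6 = 1.294
4: (68 − 64.6)²/64.6 = 11.56/64.6 = 0.179
5: (49 − 41.8)²/41.8 = 51.84/41.8 = 1.240
6: (17 − 22.8)²/22.8 = 33.64/22.8 = 1.475
7+: (12 − 15.2)²/15.2 = 10.24/15.2 = 0.674
Sum = 10.37

10.37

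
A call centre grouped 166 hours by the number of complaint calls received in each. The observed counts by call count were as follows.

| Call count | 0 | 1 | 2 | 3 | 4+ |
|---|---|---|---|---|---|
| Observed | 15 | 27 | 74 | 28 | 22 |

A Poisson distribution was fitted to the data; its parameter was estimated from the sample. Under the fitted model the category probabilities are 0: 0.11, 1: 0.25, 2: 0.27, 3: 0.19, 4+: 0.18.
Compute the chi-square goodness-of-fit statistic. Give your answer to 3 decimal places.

27.121

Expected counts E_i = n·p_i: 166×0.11 = 18.26, 166×0.25 = 41.5, 166×0.27 = 44.82, 166×0.19 = 31.54, 166×0.18 = 29.88.
χ² = (15−18.26)²/18.26 + (27−41.5)²/41.5 + (74−44.82)²/44.82 + (28−31.54)²/31.54 + (22−29.88)²/29.88
   = 0.5820 + 5.0663 + 18.9976 + 0.3973 + 2.0781
Sum = 27.121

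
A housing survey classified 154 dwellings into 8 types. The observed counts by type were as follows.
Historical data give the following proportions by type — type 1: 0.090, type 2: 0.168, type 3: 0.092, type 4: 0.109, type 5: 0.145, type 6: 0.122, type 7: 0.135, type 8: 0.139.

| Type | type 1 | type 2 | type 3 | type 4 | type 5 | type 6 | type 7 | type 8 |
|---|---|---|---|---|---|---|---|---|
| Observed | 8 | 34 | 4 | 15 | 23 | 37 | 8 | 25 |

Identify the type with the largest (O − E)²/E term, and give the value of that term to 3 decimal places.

type 6, 17.654

Expected counts E_i = n·p_i: 154×0.090 = 13.86, 154×0.168 = 25.872, 154×0.092 = 14.168, 154×0.109 = 16.786, 154×0.145 = 22.33, 154×0.122 = 18.788, 154×0.135 = 20.79, 154×0.139 = 21.406.
cat         O        E   (O−E)²/E
type 1      8    13.86     2.4776
type 2     34   25.872     2.5535
type 3      4   14.168     7.2973
type 4     15   16.786     0.1900
type 5     23    22.33     0.0201
type 6     37   18.788    17.6537
type 7      8    20.79     7.8684
type 8     25   21.406     0.6034
The largest term is for type 6: 17.654.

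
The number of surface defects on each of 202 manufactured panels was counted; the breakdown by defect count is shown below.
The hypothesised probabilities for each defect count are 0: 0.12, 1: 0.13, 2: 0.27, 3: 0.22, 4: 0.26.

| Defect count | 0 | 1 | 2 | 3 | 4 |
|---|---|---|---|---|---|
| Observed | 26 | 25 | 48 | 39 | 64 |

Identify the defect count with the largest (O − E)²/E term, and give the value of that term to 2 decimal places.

Expected counts E_i = n·p_i: 202×0.12 = 24.24, 202×0.13 = 26.26, 202×0.27 = 54.54, 202×0.22 = 44.44, 202×0.26 = 52.52.
cat         O        E   (O−E)²/E
0          26    24.24      0.128
1          25    26.26      0.060
2          48    54.54      0.784
3          39    44.44      0.666
4          64    52.52      2.509
The largest term is for 4: 2.51.

4, 2.51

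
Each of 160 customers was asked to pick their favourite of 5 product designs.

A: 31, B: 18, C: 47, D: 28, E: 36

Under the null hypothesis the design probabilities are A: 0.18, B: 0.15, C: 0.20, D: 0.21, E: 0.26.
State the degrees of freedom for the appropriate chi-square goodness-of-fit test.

4

There are k = 5 categories and no parameters were estimated from the data, so df = 5 − 1 = 4.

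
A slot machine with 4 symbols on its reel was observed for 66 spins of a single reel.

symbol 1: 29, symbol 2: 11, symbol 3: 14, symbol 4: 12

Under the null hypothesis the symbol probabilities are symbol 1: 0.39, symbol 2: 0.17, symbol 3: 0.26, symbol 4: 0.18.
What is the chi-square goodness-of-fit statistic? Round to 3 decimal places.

Expected counts E_i = n·p_i: 66×0.39 = 25.74, 66×0.17 = 11.22, 66×0.26 = 17.16, 66×0.18 = 11.88.
cat           O        E   (O−E)²/E
symbol 1     29    25.74     0.4129
symbol 2     11    11.22     0.0043
symbol 3     14    17.16     0.5819
symbol 4     12    11.88     0.0012
Sum = 1.000

1.000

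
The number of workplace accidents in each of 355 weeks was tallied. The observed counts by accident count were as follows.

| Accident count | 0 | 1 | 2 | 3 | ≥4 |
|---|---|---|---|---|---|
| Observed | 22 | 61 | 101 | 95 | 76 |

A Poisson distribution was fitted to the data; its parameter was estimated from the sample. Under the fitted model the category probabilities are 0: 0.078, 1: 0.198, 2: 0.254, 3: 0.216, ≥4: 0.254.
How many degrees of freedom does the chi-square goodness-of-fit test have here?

3

There are k = 5 categories and 1 parameter estimated from the data, so df = 5 − 1 − 1 = 3.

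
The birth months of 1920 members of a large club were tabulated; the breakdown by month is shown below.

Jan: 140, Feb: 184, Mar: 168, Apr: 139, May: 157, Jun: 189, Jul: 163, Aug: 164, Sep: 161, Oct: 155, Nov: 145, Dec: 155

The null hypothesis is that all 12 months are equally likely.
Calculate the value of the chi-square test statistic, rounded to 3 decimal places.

Expected count for each of the 12 categories: 1920/12 = 160.
Jan: (140 − 160)²/160 = 400/160 = 2.5000
Feb: (184 − 160)²/160 = 576/160 = 3.6000
Mar: (168 − 160)²/160 = 64/160 = 0.4000
Apr: (139 − 160)²/160 = 441/160 = 2.7563
May: (157 − 160)²/160 = 9/160 = 0.0563
Jun: (189 − 160)²/160 = 841/160 = 5.2563
Jul: (163 − 160)²/160 = 9/160 = 0.0563
Aug: (164 − 160)²/160 = 16/160 = 0.1000
Sep: (161 − 160)²/160 = 1/160 = 0.0063
Oct: (155 − 160)²/160 = 25/160 = 0.1563
Nov: (145 − 160)²/160 = 225/160 = 1.4063
Dec: (155 − 160)²/160 = 25/160 = 0.1563
Sum = 16.450

16.450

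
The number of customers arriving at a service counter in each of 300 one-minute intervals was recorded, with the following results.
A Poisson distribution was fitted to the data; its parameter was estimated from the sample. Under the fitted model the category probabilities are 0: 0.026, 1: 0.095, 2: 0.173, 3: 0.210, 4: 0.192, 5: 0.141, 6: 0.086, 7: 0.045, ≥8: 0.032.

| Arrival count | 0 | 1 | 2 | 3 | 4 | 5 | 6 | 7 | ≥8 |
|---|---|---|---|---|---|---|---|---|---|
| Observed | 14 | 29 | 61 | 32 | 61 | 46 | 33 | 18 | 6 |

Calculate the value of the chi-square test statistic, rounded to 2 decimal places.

Expected counts E_i = n·p_i: 300×0.026 = 7.8, 300×0.095 = 28.5, 300×0.173 = 51.9, 300×0.210 = 63, 300×0.192 = 57.6, 300×0.141 = 42.3, 300×0.086 = 25.8, 300×0.045 = 13.5, 300×0.032 = 9.6.
cat         O        E   (O−E)²/E
0          14      7.8      4.928
1          29     28.5      0.009
2          61     51.9      1.596
3          32       63     15.254
4          61     57.6      0.201
5          46     42.3      0.324
6          33     25.8      2.009
7          18     13.5      1.500
≥8          6      9.6      1.350
Sum = 27.17

27.17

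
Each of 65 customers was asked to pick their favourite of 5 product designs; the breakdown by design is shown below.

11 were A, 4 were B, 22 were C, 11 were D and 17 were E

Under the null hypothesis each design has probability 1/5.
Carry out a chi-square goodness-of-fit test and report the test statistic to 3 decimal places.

14.308

Expected count for each of the 5 categories: 65/5 = 13.
A: (11 − 13)²/13 = 4/13 = 0.3077
B: (4 − 13)²/13 = 81/13 = 6.2308
C: (22 − 13)²/13 = 81/13 = 6.2308
D: (11 − 13)²/13 = 4/13 = 0.3077
E: (17 − 13)²/13 = 16/13 = 1.2308
Sum = 14.308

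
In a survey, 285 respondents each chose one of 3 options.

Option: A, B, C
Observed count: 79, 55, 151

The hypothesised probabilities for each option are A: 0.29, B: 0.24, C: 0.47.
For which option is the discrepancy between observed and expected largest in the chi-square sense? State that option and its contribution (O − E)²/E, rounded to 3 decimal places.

Expected counts E_i = n·p_i: 285×0.29 = 82.65, 285×0.24 = 68.4, 285×0.47 = 133.95.
cat         O        E   (O−E)²/E
A          79    82.65     0.1612
B          55     68.4     2.6251
C         151   133.95     2.1702
The largest term is for B: 2.625.

B, 2.625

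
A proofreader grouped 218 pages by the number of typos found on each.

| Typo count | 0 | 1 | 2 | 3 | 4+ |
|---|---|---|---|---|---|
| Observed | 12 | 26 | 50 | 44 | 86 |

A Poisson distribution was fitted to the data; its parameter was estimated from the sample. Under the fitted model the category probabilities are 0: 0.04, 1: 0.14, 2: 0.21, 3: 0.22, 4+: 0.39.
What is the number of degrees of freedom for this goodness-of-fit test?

There are k = 5 categories and 1 parameter estimated from the data, so df = 5 − 1 − 1 = 3.

3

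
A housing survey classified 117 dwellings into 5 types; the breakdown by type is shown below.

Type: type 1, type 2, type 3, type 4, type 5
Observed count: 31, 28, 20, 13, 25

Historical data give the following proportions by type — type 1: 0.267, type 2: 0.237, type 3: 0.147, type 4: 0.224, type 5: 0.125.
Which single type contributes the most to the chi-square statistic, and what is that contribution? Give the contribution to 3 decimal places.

type 5, 7.360

Expected counts E_i = n·p_i: 117×0.267 = 31.239, 117×0.237 = 27.729, 117×0.147 = 17.199, 117×0.224 = 26.208, 117×0.125 = 14.625.
cat         O        E   (O−E)²/E
type 1     31   31.239     0.0018
type 2     28   27.729     0.0026
type 3     20   17.199     0.4562
type 4     13   26.208     6.6564
type 5     25   14.625     7.3600
The largest term is for type 5: 7.360.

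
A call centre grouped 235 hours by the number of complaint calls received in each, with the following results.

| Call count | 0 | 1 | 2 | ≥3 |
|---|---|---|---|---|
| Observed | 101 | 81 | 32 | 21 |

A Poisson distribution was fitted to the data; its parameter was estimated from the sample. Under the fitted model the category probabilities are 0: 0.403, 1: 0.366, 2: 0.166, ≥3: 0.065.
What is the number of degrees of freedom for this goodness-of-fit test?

2

There are k = 4 categories and 1 parameter estimated from the data, so df = 4 − 1 − 1 = 2.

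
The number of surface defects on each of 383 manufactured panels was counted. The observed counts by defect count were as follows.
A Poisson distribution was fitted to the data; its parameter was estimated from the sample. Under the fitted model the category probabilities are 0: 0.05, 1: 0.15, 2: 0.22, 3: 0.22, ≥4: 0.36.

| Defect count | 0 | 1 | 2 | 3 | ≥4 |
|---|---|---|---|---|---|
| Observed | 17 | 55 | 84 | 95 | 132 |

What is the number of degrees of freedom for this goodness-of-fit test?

3

There are k = 5 categories and 1 parameter estimated from the data, so df = 5 − 1 − 1 = 3.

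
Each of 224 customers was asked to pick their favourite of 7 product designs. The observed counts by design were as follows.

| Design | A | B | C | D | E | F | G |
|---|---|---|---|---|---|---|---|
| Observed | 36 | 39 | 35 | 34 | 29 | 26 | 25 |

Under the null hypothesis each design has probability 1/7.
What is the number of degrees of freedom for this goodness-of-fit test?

There are k = 7 categories and no parameters were estimated from the data, so df = 7 − 1 = 6.

6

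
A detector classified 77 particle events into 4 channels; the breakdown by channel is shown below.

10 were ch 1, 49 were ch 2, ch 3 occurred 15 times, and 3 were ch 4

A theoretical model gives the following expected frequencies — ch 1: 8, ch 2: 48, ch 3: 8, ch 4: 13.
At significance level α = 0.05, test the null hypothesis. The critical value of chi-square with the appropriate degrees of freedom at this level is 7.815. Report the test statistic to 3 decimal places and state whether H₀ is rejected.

14.338; reject

ch 1: (10 − 8)²/8 = 4/8 = 0.5000
ch 2: (49 − 48)²/48 = 1/48 = 0.0208
ch 3: (15 − 8)²/8 = 49/8 = 6.1250
ch 4: (3 − 13)²/13 = 100/13 = 7.6923
Sum = 14.338
df = 3. Since 14.338 > 7.815, we reject H₀.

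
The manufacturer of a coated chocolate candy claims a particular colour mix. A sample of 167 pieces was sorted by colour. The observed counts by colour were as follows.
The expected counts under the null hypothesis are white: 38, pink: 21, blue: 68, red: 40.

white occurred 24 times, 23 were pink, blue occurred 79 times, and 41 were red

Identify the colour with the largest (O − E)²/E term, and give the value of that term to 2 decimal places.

cat         O        E   (O−E)²/E
white      24       38      5.158
pink       23       21      0.190
blue       79       68      1.779
red        41       40      0.025
The largest term is for white: 5.16.

white, 5.16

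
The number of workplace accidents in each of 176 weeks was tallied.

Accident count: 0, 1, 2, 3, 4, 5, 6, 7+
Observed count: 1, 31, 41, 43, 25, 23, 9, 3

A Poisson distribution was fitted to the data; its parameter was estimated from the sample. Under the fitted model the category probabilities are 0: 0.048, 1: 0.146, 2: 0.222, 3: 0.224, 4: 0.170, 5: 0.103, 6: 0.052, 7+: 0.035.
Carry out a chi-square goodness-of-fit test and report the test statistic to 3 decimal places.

Expected counts E_i = n·p_i: 176×0.048 = 8.448, 176×0.146 = 25.696, 176×0.222 = 39.072, 176×0.224 = 39.424, 176×0.170 = 29.92, 176×0.103 = 18.128, 176×0.052 = 9.152, 176×0.035 = 6.16.
0: (1 − 8.448)²/8.448 = 55.472704/8.448 = 6.5664
1: (31 − 25.696)²/25.696 = 28.132416/25.696 = 1.0948
2: (41 − 39.072)²/39.072 = 3.717184/39.072 = 0.0951
3: (43 − 39.424)²/39.424 = 12.787776/39.424 = 0.3244
4: (25 − 29.92)²/29.92 = 24.2064/29.92 = 0.8090
5: (23 − 18.128)²/18.128 = 23.736384/18.128 = 1.3094
6: (9 − 9.152)²/9.152 = 0.023104/9.152 = 0.0025
7+: (3 − 6.16)²/6.16 = 9.9856/6.16 = 1.6210
Sum = 11.823

11.823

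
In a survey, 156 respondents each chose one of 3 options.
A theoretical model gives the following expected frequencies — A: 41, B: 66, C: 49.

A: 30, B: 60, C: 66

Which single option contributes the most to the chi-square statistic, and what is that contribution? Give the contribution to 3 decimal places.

C, 5.898

χ² = (30−41)²/41 + (60−66)²/66 + (66−49)²/49
   = 2.9512 + 0.5455 + 5.8980
The largest term is for C: 5.898.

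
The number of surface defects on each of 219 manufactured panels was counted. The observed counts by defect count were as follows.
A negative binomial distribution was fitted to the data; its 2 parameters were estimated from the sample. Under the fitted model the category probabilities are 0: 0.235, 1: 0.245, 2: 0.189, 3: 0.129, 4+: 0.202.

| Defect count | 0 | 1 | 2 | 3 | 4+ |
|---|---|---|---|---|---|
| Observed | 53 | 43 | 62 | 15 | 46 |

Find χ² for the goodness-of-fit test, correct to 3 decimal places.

18.709

Expected counts E_i = n·p_i: 219×0.235 = 51.465, 219×0.245 = 53.655, 219×0.189 = 41.391, 219×0.129 = 28.251, 219×0.202 = 44.238.
cat         O        E   (O−E)²/E
0          53   51.465     0.0458
1          43   53.655     2.1159
2          62   41.391    10.2614
3          15   28.251     6.2153
4+         46   44.238     0.0702
Sum = 18.709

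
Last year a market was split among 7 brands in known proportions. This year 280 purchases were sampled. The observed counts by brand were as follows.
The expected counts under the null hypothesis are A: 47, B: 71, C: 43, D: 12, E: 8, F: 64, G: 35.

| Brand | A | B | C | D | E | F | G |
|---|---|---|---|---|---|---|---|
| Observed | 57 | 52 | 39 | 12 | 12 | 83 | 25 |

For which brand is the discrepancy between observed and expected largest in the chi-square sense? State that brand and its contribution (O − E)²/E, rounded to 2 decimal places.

χ² = (57−47)²/47 + (52−71)²/71 + (39−43)²/43 + (12−12)²/12 + (12−8)²/8 + (83−64)²/64 + (25−35)²/35
   = 2.128 + 5.085 + 0.372 + 0.000 + 2.000 + 5.641 + 2.857
The largest term is for F: 5.64.

F, 5.64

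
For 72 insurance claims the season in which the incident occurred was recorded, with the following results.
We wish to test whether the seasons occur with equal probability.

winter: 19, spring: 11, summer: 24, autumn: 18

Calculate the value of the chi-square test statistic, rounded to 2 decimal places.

Under H₀ each category has probability 1/4, so each expected count is 72/4 = 18.
winter: (19 − 18)²/18 = 1/18 = 0.056
spring: (11 − 18)²/18 = 49/18 = 2.722
summer: (24 − 18)²/18 = 36/18 = 2.000
autumn: (18 − 18)²/18 = 0/18 = 0.000
Sum = 4.78

4.78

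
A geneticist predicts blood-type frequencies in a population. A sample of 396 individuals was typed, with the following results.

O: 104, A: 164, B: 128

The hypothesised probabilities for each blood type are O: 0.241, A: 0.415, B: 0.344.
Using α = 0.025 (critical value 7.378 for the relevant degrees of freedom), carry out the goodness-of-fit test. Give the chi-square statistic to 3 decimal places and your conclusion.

1.266; do not reject

Expected counts E_i = n·p_i: 396×0.241 = 95.436, 396×0.415 = 164.34, 396×0.344 = 136.224.
O: (104 − 95.436)²/95.436 = 73.342096/95.436 = 0.7685
A: (164 − 164.34)²/164.34 = 0.1156/164.34 = 0.0007
B: (128 − 136.224)²/136.224 = 67.634176/136.224 = 0.4965
Sum = 1.266
df = 2. Since 1.266 < 7.378, we do not reject H₀.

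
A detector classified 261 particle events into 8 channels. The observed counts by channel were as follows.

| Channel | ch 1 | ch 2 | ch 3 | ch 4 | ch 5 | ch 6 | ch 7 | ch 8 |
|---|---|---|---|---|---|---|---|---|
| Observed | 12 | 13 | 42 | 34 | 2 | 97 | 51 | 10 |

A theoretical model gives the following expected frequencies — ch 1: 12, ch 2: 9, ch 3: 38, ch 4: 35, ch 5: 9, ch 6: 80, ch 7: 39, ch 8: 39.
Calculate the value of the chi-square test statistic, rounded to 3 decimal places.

χ² = (12−12)²/12 + (13−9)²/9 + (42−38)²/38 + (34−35)²/35 + (2−9)²/9 + (97−80)²/80 + (51−39)²/39 + (10−39)²/39
   = 0.0000 + 1.7778 + 0.4211 + 0.0286 + 5.4444 + 3.6125 + 3.6923 + 21.5641
Sum = 36.541

36.541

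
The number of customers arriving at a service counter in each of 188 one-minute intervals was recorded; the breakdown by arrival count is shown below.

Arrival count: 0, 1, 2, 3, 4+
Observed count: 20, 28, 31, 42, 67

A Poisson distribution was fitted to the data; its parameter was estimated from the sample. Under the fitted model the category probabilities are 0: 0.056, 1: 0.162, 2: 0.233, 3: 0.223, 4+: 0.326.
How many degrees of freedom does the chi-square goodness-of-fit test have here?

3

There are k = 5 categories and 1 parameter estimated from the data, so df = 5 − 1 − 1 = 3.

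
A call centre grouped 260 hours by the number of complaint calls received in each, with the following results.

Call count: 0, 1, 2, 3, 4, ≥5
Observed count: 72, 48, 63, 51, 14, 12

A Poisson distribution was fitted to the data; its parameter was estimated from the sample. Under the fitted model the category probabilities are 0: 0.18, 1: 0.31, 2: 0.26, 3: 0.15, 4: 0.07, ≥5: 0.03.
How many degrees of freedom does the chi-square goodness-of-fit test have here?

4

There are k = 6 categories and 1 parameter estimated from the data, so df = 6 − 1 − 1 = 4.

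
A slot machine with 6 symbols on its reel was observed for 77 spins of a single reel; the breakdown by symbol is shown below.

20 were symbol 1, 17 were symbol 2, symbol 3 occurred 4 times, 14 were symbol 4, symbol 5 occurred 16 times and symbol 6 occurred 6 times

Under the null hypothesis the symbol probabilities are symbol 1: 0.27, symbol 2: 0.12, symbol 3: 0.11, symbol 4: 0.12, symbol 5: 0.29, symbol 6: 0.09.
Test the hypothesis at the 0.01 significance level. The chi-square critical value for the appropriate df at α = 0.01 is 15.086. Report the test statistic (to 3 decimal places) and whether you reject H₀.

Expected counts E_i = n·p_i: 77×0.27 = 20.79, 77×0.12 = 9.24, 77×0.11 = 8.47, 77×0.12 = 9.24, 77×0.29 = 22.33, 77×0.09 = 6.93.
χ² = (20−20.79)²/20.79 + (17−9.24)²/9.24 + (4−8.47)²/8.47 + (14−9.24)²/9.24 + (16−22.33)²/22.33 + (6−6.93)²/6.93
   = 0.0300 + 6.5171 + 2.3590 + 2.4521 + 1.7944 + 0.1248
Sum = 13.277
df = 5. Since 13.277 < 15.086, we do not reject H₀.

13.277; do not reject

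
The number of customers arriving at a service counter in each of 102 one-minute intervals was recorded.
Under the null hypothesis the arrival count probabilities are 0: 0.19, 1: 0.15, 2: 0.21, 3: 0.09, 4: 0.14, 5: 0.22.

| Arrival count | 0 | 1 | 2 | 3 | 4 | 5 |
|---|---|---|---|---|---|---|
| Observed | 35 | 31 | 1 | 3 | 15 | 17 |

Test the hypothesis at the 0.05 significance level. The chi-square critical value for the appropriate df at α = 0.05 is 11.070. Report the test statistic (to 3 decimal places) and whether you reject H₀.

53.682; reject

Expected counts E_i = n·p_i: 102×0.19 = 19.38, 102×0.15 = 15.3, 102×0.21 = 21.42, 102×0.09 = 9.18, 102×0.14 = 14.28, 102×0.22 = 22.44.
0: (35 − 19.38)²/19.38 = 243.9844/19.38 = 12.5895
1: (31 − 15.3)²/15.3 = 246.49/15.3 = 16.1105
2: (1 − 21.42)²/21.42 = 416.9764/21.42 = 19.4667
3: (3 − 9.18)²/9.18 = 38.1924/9.18 = 4.1604
4: (15 − 14.28)²/14.28 = 0.5184/14.28 = 0.0363
5: (17 − 22.44)²/22.44 = 29.5936/22.44 = 1.3188
Sum = 53.682
df = 5. Since 53.682 > 11.070, we reject H₀.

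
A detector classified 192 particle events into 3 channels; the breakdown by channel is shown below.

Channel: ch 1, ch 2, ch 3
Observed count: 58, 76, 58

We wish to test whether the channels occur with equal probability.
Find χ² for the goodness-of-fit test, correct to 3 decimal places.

Under H₀ each category has probability 1/3, so each expected count is 192/3 = 64.
cat         O        E   (O−E)²/E
ch 1       58       64     0.5625
ch 2       76       64     2.2500
ch 3       58       64     0.5625
Sum = 3.375

3.375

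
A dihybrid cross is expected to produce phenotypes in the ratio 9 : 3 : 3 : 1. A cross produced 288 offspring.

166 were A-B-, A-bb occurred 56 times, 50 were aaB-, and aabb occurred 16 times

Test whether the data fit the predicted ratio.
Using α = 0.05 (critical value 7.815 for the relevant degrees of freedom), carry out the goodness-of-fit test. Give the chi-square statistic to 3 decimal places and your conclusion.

Ratio total = 16. Expected counts: 288×9/16 = 162, 288×3/16 = 54, 288×3/16 = 54, 288×1/16 = 18.
A-B-: (166 − 162)²/162 = 16/162 = 0.0988
A-bb: (56 − 54)²/54 = 4/54 = 0.0741
aaB-: (50 − 54)²/54 = 16/54 = 0.2963
aabb: (16 − 18)²/18 = 4/18 = 0.2222
Sum = 0.691
df = 3. Since 0.691 < 7.815, we do not reject H₀.

0.691; do not reject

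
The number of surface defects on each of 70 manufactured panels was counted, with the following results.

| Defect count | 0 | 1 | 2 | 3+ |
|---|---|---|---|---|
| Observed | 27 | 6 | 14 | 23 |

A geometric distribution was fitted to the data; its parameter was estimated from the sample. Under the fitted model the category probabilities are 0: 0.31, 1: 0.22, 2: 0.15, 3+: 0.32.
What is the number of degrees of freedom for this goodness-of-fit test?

There are k = 4 categories and 1 parameter estimated from the data, so df = 4 − 1 − 1 = 2.

2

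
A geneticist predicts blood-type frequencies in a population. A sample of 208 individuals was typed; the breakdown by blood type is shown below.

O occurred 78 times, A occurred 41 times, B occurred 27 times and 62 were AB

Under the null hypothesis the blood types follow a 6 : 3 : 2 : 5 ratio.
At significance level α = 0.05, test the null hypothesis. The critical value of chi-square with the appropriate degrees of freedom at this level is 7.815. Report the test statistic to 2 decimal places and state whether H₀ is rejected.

Ratio total = 16. Expected counts: 208×6/16 = 78, 208×3/16 = 39, 208×2/16 = 26, 208×5/16 = 65.
χ² = (78−78)²/78 + (41−39)²/39 + (27−26)²/26 + (62−65)²/65
   = 0.000 + 0.103 + 0.038 + 0.138
Sum = 0.28
df = 3. Since 0.28 < 7.815, we do not reject H₀.

0.28; do not reject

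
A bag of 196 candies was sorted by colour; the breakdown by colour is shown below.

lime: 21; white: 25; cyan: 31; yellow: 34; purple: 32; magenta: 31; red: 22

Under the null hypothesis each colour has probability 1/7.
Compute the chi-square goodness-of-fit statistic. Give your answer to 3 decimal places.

Under H₀ each category has probability 1/7, so each expected count is 196/7 = 28.
χ² = (21−28)²/28 + (25−28)²/28 + (31−28)²/28 + (34−28)²/28 + (32−28)²/28 + (31−28)²/28 + (22−28)²/28
   = 1.7500 + 0.3214 + 0.3214 + 1.2857 + 0.5714 + 0.3214 + 1.2857
Sum = 5.857

5.857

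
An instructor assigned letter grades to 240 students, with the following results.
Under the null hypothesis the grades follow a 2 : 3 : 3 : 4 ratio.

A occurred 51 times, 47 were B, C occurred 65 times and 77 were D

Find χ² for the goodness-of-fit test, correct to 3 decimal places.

6.371

Ratio total = 12. Expected counts: 240×2/12 = 40, 240×3/12 = 60, 240×3/12 = 60, 240×4/12 = 80.
χ² = (51−40)²/40 + (47−60)²/60 + (65−60)²/60 + (77−80)²/80
   = 3.0250 + 2.8167 + 0.4167 + 0.1125
Sum = 6.371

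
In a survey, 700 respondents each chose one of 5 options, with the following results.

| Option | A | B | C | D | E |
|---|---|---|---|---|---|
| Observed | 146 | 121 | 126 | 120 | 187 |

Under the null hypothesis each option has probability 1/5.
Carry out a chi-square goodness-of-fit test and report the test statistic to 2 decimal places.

22.87

Under H₀ each category has probability 1/5, so each expected count is 700/5 = 140.
A: (146 − 140)²/140 = 36/140 = 0.257
B: (121 − 140)²/140 = 361/140 = 2.579
C: (126 − 140)²/140 = 196/140 = 1.400
D: (120 − 140)²/140 = 400/140 = 2.857
E: (187 − 140)²/140 = 2209/140 = 15.779
Sum = 22.87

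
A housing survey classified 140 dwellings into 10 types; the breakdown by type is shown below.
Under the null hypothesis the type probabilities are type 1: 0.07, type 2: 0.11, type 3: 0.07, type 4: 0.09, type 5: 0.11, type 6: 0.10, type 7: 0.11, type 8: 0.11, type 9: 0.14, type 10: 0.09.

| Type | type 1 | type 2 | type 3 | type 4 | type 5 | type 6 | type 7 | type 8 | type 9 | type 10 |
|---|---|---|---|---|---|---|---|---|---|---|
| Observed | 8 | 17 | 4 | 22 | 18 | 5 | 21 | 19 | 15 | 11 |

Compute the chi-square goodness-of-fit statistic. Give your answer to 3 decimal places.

Expected counts E_i = n·p_i: 140×0.07 = 9.8, 140×0.11 = 15.4, 140×0.07 = 9.8, 140×0.09 = 12.6, 140×0.11 = 15.4, 140×0.10 = 14, 140×0.11 = 15.4, 140×0.11 = 15.4, 140×0.14 = 19.6, 140×0.09 = 12.6.
type 1: (8 − 9.8)²/9.8 = 3.24/9.8 = 0.3306
type 2: (17 − 15.4)²/15.4 = 2.56/15.4 = 0.1662
type 3: (4 − 9.8)²/9.8 = 33.64/9.8 = 3.4327
type 4: (22 − 12.6)²/12.6 = 88.36/12.6 = 7.0127
type 5: (18 − 15.4)²/15.4 = 6.76/15.4 = 0.4390
type 6: (5 − 14)²/14 = 81/14 = 5.7857
type 7: (21 − 15.4)²/15.4 = 31.36/15.4 = 2.0364
type 8: (19 − 15.4)²/15.4 = 12.96/15.4 = 0.8416
type 9: (15 − 19.6)²/19.6 = 21.16/19.6 = 1.0796
type 10: (11 − 12.6)²/12.6 = 2.56/12.6 = 0.2032
Sum = 21.328

21.328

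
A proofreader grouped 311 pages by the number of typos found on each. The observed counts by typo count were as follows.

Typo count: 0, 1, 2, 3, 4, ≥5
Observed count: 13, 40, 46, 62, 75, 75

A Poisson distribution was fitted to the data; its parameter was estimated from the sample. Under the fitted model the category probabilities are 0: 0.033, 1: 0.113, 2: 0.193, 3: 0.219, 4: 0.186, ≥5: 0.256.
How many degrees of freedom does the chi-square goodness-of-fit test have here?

There are k = 6 categories and 1 parameter estimated from the data, so df = 6 − 1 − 1 = 4.

4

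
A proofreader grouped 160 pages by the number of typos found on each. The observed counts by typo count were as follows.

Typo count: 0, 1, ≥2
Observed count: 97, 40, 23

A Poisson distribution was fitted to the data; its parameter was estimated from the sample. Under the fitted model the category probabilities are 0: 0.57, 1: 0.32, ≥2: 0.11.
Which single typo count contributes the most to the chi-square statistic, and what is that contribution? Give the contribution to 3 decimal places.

1, 2.450

Expected counts E_i = n·p_i: 160×0.57 = 91.2, 160×0.32 = 51.2, 160×0.11 = 17.6.
cat         O        E   (O−E)²/E
0          97     91.2     0.3689
1          40     51.2     2.4500
≥2         23     17.6     1.6568
The largest term is for 1: 2.450.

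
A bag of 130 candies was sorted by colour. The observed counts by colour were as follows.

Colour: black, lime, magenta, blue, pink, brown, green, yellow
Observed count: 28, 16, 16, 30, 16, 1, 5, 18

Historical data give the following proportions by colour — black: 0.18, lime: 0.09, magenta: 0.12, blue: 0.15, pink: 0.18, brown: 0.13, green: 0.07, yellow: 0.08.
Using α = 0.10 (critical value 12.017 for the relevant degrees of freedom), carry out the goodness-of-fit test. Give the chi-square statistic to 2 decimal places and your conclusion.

32.85; reject

Expected counts E_i = n·p_i: 130×0.18 = 23.4, 130×0.09 = 11.7, 130×0.12 = 15.6, 130×0.15 = 19.5, 130×0.18 = 23.4, 130×0.13 = 16.9, 130×0.07 = 9.1, 130×0.08 = 10.4.
black: (28 − 23.4)²/23.4 = 21.16/23.4 = 0.904
lime: (16 − 11.7)²/11.7 = 18.49/11.7 = 1.580
magenta: (16 − 15.6)²/15.6 = 0.16/15.6 = 0.010
blue: (30 − 19.5)²/19.5 = 110.25/19.5 = 5.654
pink: (16 − 23.4)²/23.4 = 54.76/23.4 = 2.340
brown: (1 − 16.9)²/16.9 = 252.81/16.9 = 14.959
green: (5 − 9.1)²/9.1 = 16.81/9.1 = 1.847
yellow: (18 − 10.4)²/10.4 = 57.76/10.4 = 5.554
Sum = 32.85
df = 7. Since 32.85 > 12.017, we reject H₀.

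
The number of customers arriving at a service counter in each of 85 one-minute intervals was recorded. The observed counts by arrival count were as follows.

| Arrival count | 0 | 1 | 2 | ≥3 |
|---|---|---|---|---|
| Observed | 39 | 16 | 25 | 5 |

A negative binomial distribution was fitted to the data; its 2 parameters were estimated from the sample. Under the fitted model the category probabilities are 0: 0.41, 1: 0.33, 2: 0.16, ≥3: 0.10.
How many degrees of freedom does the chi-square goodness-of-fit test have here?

1

There are k = 4 categories and 2 parameters estimated from the data, so df = 4 − 1 − 2 = 1.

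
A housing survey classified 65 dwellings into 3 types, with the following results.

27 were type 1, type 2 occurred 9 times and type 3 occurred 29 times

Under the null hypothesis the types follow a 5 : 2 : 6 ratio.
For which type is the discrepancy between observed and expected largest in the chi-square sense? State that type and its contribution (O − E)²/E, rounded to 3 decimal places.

type 1, 0.160

Ratio total = 13. Expected counts: 65×5/13 = 25, 65×2/13 = 10, 65×6/13 = 30.
type 1: (27 − 25)²/25 = 4/25 = 0.1600
type 2: (9 − 10)²/10 = 1/10 = 0.1000
type 3: (29 − 30)²/30 = 1/30 = 0.0333
The largest term is for type 1: 0.160.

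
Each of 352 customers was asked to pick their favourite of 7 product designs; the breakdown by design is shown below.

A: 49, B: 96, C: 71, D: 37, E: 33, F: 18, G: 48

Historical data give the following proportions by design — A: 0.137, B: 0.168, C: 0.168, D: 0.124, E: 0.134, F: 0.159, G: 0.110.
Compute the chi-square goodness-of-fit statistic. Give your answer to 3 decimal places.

Expected counts E_i = n·p_i: 352×0.137 = 48.224, 352×0.168 = 59.136, 352×0.168 = 59.136, 352×0.124 = 43.648, 352×0.134 = 47.168, 352×0.159 = 55.968, 352×0.110 = 38.72.
A: (49 − 48.224)²/48.224 = 0.602176/48.224 = 0.0125
B: (96 − 59.136)²/59.136 = 1358.954496/59.136 = 22.9802
C: (71 − 59.136)²/59.136 = 140.754496/59.136 = 2.3802
D: (37 − 43.648)²/43.648 = 44.195904/43.648 = 1.0126
E: (33 − 47.168)²/47.168 = 200.732224/47.168 = 4.2557
F: (18 − 55.968)²/55.968 = 1441.569024/55.968 = 25.7570
G: (48 − 38.72)²/38.72 = 86.1184/38.72 = 2.2241
Sum = 58.622

58.622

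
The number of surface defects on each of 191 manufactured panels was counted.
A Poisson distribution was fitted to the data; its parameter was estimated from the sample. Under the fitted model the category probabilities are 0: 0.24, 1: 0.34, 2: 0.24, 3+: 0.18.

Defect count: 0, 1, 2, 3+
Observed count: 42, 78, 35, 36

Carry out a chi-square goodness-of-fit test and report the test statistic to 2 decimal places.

5.59

Expected counts E_i = n·p_i: 191×0.24 = 45.84, 191×0.34 = 64.94, 191×0.24 = 45.84, 191×0.18 = 34.38.
χ² = (42−45.84)²/45.84 + (78−64.94)²/64.94 + (35−45.84)²/45.84 + (36−34.38)²/34.38
   = 0.322 + 2.626 + 2.563 + 0.076
Sum = 5.59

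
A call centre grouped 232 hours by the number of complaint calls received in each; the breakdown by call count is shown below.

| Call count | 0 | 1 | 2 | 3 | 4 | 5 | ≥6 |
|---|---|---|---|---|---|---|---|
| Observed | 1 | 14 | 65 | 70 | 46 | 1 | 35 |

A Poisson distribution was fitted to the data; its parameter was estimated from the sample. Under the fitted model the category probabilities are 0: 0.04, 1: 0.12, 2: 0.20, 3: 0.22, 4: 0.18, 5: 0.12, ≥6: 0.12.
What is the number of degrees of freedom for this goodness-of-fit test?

5

There are k = 7 categories and 1 parameter estimated from the data, so df = 7 − 1 − 1 = 5.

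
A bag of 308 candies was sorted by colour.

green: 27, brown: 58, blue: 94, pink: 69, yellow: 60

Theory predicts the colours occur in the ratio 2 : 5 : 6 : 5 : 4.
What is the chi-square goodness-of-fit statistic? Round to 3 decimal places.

3.583

Ratio total = 22. Expected counts: 308×2/22 = 28, 308×5/22 = 70, 308×6/22 = 84, 308×5/22 = 70, 308×4/22 = 56.
cat         O        E   (O−E)²/E
green      27       28     0.0357
brown      58       70     2.0571
blue       94       84     1.1905
pink       69       70     0.0143
yellow     60       56     0.2857
Sum = 3.583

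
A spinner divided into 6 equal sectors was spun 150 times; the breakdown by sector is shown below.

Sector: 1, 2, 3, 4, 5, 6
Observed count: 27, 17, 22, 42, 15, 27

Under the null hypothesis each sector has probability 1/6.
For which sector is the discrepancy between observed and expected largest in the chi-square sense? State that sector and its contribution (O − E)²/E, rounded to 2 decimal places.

4, 11.56

Under H₀ each category has probability 1/6, so each expected count is 150/6 = 25.
cat         O        E   (O−E)²/E
1          27       25      0.160
2          17       25      2.560
3          22       25      0.360
4          42       25     11.560
5          15       25      4.000
6          27       25      0.160
The largest term is for 4: 11.56.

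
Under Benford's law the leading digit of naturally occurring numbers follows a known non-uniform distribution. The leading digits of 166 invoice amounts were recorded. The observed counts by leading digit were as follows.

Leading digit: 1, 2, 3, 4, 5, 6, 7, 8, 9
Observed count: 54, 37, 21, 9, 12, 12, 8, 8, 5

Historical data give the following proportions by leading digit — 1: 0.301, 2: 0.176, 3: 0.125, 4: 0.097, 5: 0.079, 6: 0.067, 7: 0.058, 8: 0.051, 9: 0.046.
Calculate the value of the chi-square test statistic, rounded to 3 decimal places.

Expected counts E_i = n·p_i: 166×0.301 = 49.966, 166×0.176 = 29.216, 166×0.125 = 20.75, 166×0.097 = 16.102, 166×0.079 = 13.114, 166×0.067 = 11.122, 166×0.058 = 9.628, 166×0.051 = 8.466, 166×0.046 = 7.636.
cat         O        E   (O−E)²/E
1          54   49.966     0.3257
2          37   29.216     2.0739
3          21    20.75     0.0030
4           9   16.102     3.1324
5          12   13.114     0.0946
6          12   11.122     0.0693
7           8    9.628     0.2753
8           8    8.466     0.0257
9           5    7.636     0.9100
Sum = 6.910

6.910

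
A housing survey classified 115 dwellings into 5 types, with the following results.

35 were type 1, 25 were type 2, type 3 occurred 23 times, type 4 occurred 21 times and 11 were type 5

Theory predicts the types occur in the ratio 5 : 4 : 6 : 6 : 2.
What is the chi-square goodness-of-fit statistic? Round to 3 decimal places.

9.683

Ratio total = 23. Expected counts: 115×5/23 = 25, 115×4/23 = 20, 115×6/23 = 30, 115×6/23 = 30, 115×2/23 = 10.
type 1: (35 − 25)²/25 = 100/25 = 4.0000
type 2: (25 − 20)²/20 = 25/20 = 1.2500
type 3: (23 − 30)²/30 = 49/30 = 1.6333
type 4: (21 − 30)²/30 = 81/30 = 2.7000
type 5: (11 − 10)²/10 = 1/10 = 0.1000
Sum = 9.683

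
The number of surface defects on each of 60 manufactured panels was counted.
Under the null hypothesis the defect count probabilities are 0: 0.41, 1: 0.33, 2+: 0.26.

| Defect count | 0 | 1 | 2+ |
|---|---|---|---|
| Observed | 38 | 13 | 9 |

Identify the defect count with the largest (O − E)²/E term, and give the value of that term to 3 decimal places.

0, 7.299

Expected counts E_i = n·p_i: 60×0.41 = 24.6, 60×0.33 = 19.8, 60×0.26 = 15.6.
χ² = (38−24.6)²/24.6 + (13−19.8)²/19.8 + (9−15.6)²/15.6
   = 7.2992 + 2.3354 + 2.7923
The largest term is for 0: 7.299.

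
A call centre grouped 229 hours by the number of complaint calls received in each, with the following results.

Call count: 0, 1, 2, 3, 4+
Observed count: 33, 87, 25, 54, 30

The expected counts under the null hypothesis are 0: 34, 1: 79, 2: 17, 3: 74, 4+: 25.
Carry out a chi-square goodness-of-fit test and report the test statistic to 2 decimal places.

cat         O        E   (O−E)²/E
0          33       34      0.029
1          87       79      0.810
2          25       17      3.765
3          54       74      5.405
4+         30       25      1.000
Sum = 11.01

11.01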